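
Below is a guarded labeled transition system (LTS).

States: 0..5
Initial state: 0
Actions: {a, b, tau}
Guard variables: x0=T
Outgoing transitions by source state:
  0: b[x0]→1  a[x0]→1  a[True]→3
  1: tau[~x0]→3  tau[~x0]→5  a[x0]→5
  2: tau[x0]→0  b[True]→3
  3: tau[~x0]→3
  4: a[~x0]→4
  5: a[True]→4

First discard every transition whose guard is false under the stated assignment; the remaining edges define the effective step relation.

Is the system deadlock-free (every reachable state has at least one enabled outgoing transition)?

R = {0,1,3,4,5}
  0: a→1  a→3  b→1  [3 exit(s)]
  1: a→5  [1 exit(s)]
  3: ∅  [STUCK]
  4: ∅  [STUCK]
  5: a→4  [1 exit(s)]
Path to 3: a

Answer: DEADLOCK at state 3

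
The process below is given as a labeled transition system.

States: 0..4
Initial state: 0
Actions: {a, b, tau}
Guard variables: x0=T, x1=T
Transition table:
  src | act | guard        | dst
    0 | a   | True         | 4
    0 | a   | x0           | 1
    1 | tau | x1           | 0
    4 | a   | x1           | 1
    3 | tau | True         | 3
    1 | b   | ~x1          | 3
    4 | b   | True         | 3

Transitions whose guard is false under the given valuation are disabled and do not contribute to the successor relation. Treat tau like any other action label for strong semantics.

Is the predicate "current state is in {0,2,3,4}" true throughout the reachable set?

Answer: INVARIANT VIOLATED at state 1

Working:
Allowed set {0,2,3,4}
R = {0,1,3,4}
  0: ok
  1: VIOLATES
  3: ok
  4: ok
reach 1 via a — violates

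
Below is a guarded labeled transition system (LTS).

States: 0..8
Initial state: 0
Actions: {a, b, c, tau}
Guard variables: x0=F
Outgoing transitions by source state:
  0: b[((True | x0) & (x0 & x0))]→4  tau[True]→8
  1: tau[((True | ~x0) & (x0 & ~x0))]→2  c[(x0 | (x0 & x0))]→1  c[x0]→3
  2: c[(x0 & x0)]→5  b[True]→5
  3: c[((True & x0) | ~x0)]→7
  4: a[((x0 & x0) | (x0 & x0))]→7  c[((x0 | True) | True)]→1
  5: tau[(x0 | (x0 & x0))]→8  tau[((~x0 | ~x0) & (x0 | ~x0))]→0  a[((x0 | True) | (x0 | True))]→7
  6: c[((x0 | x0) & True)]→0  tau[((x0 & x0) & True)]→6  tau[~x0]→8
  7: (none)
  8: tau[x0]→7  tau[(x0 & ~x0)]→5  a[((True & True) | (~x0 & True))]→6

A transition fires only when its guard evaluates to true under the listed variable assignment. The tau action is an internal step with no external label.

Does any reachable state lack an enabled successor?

Answer: DEADLOCK-FREE

Working:
Reachable = {0,6,8}
  0: tau→8  [deg 1]
  6: tau→8  [deg 1]
  8: a→6  [deg 1]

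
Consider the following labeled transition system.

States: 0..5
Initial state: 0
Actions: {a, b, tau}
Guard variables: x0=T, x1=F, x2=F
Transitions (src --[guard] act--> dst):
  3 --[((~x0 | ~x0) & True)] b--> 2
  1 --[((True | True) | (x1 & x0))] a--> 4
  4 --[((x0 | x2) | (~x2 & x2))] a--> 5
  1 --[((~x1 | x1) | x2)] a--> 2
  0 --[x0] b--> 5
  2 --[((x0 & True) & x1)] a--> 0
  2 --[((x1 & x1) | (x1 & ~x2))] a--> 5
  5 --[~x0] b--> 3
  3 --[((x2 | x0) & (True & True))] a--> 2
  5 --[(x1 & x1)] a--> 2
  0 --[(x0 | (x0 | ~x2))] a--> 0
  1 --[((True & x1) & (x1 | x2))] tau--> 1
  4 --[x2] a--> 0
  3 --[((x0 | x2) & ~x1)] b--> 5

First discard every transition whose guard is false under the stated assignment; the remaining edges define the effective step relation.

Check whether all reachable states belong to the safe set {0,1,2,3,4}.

Inv-set: {0,1,2,3,4}
Reachable = {0,5}
  0: ✓
  5: VIOLATES
counterexample path to 5: b

Answer: INVARIANT VIOLATED at state 5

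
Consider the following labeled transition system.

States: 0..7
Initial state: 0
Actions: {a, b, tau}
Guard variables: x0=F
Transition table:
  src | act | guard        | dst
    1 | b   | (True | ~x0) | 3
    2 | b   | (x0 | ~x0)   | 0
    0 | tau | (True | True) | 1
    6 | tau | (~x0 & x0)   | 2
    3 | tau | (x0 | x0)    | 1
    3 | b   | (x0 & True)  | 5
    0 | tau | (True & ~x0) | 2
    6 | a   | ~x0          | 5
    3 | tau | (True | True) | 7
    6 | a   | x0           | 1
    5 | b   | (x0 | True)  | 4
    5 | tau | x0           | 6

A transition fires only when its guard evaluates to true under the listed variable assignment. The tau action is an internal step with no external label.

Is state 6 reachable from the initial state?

7 transition(s) survive guard evaluation.
depth 0: {0}
depth 1: {1,2}  total {0,1,2}
depth 2: {3}  total {0,1,2,3}
depth 3: {7}  total {0,1,2,3,7}
R = {0,1,2,3,7}

Answer: UNREACHABLE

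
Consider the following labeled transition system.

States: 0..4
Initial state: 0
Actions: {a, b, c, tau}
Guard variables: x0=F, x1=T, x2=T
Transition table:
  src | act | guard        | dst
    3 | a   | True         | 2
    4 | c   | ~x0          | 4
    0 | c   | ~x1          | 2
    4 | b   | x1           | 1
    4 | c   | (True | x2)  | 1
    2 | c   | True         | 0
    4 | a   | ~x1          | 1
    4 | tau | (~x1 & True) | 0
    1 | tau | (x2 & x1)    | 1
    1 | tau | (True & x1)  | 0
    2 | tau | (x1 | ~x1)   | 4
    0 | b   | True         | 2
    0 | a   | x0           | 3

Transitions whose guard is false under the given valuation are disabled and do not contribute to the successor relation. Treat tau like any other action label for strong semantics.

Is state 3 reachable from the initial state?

After dropping false guards: 9 live edges.
depth 0: {0}
depth 1: {2}  total {0,2}
depth 2: {4}  total {0,2,4}
depth 3: {1}  total {0,1,2,4}
Reach set: {0,1,2,4}

Answer: UNREACHABLE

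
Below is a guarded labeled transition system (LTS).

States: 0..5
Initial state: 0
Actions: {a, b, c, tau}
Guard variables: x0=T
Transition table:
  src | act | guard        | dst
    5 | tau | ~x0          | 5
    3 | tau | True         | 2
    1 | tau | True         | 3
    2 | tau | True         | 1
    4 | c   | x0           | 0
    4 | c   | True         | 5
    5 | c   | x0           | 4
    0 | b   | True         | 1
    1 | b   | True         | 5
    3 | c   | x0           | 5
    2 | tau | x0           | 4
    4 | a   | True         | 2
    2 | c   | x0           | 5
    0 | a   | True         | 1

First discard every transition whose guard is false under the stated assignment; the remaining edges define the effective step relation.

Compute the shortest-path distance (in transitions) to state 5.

Answer: 2

Trace:
Layered search for 5:
  Layer 0: {0}
  Layer 1: {1}
  Layer 2: {3,5}
depth(5)=2, e.g. a·b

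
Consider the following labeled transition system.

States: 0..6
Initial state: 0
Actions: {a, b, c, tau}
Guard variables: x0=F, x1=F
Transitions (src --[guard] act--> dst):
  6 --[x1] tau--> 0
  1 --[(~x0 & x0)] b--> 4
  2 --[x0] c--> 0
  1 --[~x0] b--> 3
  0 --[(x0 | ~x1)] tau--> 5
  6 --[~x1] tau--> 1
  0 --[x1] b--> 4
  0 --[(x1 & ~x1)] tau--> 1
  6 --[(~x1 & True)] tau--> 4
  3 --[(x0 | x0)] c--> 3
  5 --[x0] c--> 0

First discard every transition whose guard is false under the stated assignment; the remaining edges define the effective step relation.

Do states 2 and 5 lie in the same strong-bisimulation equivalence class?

Answer: BISIMILAR

Working:
Refine partition for ~:
  round 0: {{0,1,2,3,4,5,6}}
  round 1: {{0,6},{1},{2,3,4,5}}
  round 2: {{0},{1},{2,3,4,5},{6}}
stable after 3 split(s): 4 block(s)
2∈{2,3,4,5}, 5∈{2,3,4,5}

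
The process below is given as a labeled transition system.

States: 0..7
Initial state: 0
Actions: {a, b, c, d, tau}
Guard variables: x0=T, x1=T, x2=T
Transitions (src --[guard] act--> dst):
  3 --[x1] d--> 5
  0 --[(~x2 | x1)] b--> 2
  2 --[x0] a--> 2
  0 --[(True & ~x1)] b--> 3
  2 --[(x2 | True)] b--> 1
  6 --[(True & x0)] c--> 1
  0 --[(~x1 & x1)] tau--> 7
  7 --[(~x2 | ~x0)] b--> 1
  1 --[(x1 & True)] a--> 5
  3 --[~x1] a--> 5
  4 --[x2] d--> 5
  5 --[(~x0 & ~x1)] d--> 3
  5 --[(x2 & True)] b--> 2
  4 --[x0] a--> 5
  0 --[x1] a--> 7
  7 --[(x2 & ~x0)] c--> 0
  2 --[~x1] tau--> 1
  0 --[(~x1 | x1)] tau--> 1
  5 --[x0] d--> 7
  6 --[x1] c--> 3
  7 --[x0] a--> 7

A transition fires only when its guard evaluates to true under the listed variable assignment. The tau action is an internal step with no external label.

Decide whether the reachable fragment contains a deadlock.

Answer: DEADLOCK-FREE

Working:
R = {0,1,2,5,7}
  0: a→7  b→2  tau→1  [3 out]
  1: a→5  [1 out]
  2: a→2  b→1  [2 out]
  5: b→2  d→7  [2 out]
  7: a→7  [1 out]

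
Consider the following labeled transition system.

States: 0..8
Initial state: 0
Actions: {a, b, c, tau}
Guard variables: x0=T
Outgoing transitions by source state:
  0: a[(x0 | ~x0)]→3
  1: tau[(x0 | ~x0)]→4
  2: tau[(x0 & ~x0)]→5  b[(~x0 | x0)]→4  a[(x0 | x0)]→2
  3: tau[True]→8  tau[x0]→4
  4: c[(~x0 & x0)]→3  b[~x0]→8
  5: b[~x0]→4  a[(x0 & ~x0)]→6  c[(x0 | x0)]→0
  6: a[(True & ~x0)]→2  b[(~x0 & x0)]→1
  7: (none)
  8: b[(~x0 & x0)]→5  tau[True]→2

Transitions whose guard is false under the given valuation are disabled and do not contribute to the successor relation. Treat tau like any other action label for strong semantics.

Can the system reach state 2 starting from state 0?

Answer: REACHABLE

Analysis:
8 transition(s) survive guard evaluation.
L0 = {0}
L1 = {3}  now seen {0,3}
L2 = {4,8}  now seen {0,3,4,8}
L3 = {2}  now seen {0,2,3,4,8}
Reachable = {0,2,3,4,8}
witness 2: a·tau·tau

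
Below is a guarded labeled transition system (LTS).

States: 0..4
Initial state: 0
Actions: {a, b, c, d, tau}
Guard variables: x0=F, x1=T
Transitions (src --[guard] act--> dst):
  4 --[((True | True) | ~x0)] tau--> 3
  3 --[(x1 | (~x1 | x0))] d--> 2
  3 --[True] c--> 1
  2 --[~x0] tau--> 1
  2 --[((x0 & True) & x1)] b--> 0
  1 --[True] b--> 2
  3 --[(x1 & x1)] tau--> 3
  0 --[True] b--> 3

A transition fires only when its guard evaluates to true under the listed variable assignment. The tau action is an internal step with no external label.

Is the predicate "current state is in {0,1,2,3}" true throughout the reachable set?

Safe = {0,1,2,3}
R = {0,1,2,3}
  0: ok
  1: ok
  2: ok
  3: ok

Answer: INVARIANT HOLDS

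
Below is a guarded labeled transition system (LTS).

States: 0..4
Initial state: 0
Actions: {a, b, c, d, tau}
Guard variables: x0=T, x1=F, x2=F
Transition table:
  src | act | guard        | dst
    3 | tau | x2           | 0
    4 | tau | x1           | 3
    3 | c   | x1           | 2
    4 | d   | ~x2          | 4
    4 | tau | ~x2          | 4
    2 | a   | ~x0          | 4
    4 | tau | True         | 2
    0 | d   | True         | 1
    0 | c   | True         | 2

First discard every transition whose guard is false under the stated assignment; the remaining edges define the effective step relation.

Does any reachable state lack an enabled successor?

Reachable = {0,1,2}
  0: c→2  d→1  [deg 2]
  1: ∅  [STUCK]
  2: ∅  [STUCK]
witness 1: d

Answer: DEADLOCK at state 1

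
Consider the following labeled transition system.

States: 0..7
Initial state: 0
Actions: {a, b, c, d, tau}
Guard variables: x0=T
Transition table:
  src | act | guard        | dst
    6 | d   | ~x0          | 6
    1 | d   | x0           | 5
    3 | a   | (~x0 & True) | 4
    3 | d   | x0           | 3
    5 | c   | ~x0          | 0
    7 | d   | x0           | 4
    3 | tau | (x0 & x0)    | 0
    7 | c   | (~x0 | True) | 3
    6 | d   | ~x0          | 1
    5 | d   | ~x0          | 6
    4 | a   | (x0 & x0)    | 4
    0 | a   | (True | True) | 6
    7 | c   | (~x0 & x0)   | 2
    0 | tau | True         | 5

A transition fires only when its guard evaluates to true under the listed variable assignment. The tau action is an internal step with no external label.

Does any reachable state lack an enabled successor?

Answer: DEADLOCK at state 5

Trace:
Reachable = {0,5,6}
  0: a→6  tau→5  [2 out]
  5: ∅  [STUCK]
  6: ∅  [STUCK]
witness 5: tau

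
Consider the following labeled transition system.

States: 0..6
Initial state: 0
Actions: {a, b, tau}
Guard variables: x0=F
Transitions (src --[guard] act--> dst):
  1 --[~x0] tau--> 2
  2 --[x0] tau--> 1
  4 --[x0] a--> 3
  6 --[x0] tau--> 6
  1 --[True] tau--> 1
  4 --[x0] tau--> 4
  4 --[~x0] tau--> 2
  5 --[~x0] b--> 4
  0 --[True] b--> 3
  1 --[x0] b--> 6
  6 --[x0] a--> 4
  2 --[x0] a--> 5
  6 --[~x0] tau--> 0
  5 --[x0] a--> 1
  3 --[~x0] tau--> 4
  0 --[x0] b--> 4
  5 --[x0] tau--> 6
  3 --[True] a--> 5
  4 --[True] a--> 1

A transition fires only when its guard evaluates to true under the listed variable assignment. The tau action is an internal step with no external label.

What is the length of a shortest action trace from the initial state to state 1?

Answer: 3

Trace:
BFS to 1:
  depth 0: {0}
  depth 1: {3}
  depth 2: {4,5}
  depth 3: {1,2}
depth(1)=3, e.g. b·tau·a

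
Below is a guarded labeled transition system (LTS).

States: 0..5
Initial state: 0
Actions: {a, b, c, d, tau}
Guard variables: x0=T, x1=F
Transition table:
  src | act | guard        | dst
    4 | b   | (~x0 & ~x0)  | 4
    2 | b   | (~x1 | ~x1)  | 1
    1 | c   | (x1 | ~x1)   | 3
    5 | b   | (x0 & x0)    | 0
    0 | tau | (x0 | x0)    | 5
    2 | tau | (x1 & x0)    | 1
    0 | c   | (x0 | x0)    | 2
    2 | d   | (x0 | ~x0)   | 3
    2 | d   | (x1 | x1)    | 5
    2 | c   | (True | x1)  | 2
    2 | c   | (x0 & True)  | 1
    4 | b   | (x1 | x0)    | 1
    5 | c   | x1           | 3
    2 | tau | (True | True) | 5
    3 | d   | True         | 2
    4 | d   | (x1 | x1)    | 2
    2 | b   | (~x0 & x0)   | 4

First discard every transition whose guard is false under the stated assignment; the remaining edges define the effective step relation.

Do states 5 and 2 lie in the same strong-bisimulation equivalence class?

Compute ~ classes (split until stable):
  round 0: {{0,1,2,3,4,5}}
  round 1: {{0},{1},{2},{3},{4,5}}
  round 2: {{0},{1},{2},{3},{4},{5}}
6 equivalence class(es) (converged in 3)
class of 5: {5}; class of 2: {2}

Answer: NOT BISIMILAR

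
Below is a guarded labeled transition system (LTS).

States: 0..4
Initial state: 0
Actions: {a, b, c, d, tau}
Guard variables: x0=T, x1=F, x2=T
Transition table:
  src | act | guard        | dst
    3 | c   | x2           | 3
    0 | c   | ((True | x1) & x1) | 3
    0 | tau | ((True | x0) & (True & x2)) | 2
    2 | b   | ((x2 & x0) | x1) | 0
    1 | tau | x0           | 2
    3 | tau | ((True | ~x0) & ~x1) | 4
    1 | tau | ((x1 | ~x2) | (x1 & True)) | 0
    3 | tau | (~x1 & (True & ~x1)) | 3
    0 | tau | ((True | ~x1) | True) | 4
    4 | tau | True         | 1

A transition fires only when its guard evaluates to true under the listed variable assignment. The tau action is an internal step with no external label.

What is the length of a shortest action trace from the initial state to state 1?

Breadth-first toward 1:
  Layer 0: {0}
  Layer 1: {2,4}
  Layer 2: {1}
depth(1)=2, e.g. tau·tau

Answer: 2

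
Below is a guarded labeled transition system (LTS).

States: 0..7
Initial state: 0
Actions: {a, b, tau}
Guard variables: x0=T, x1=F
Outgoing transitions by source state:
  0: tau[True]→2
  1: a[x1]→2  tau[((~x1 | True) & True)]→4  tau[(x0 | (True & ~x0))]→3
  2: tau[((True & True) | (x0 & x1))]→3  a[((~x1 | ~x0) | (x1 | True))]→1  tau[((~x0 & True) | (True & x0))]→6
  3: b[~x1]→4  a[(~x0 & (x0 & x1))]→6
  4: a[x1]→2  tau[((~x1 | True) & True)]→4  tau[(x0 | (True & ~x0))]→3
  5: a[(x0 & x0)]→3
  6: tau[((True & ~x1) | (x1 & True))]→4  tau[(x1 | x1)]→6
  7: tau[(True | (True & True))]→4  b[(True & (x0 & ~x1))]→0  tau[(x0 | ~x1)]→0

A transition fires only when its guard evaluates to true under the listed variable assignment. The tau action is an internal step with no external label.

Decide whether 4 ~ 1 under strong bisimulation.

Answer: BISIMILAR

Trace:
Compute ~ classes (split until stable):
  round 0: {{0,1,2,3,4,5,6,7}}
  round 1: {{0,1,4,6},{2},{3},{5},{7}}
  round 2: {{0},{1,4},{2},{3},{5},{6},{7}}
7 equivalence class(es) (converged in 3)
[4]={1,4}  [1]={1,4}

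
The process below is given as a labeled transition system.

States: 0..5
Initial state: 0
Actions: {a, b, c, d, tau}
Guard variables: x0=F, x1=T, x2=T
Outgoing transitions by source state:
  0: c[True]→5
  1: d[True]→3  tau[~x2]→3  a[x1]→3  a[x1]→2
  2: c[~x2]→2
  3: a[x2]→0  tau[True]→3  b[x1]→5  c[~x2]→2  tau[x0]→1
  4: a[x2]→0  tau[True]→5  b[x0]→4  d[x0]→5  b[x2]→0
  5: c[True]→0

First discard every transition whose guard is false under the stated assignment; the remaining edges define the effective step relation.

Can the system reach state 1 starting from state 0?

Answer: UNREACHABLE

Trace:
11 transition(s) survive guard evaluation.
L0 = {0}
L1 = {5}  total {0,5}
Reach set: {0,5}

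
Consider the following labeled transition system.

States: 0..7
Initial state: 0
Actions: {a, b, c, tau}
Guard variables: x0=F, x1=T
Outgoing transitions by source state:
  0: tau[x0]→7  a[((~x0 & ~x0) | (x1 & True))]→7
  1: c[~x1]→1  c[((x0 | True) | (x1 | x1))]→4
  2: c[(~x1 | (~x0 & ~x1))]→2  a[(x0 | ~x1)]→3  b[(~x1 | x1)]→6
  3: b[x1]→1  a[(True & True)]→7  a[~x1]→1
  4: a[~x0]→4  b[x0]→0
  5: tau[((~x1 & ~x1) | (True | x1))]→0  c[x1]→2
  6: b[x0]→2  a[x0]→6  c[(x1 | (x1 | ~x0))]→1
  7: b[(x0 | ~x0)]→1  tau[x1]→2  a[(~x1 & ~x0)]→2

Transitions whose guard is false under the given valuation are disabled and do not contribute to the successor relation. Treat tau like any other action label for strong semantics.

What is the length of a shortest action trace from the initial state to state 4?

Breadth-first toward 4:
  depth 0: {0}
  depth 1: {7}
  depth 2: {1,2}
  depth 3: {4,6}
4 enters at depth 3; path a·b·c

Answer: 3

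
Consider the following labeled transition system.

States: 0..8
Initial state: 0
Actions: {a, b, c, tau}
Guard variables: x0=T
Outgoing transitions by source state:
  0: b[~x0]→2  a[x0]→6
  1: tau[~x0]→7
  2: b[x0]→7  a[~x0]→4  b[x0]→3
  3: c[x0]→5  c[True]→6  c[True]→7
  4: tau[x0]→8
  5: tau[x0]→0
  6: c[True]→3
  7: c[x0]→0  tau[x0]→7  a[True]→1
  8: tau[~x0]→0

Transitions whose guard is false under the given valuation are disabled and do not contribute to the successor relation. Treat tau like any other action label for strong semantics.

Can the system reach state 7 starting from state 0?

12 transition(s) survive guard evaluation.
L0 = {0}
L1 = {6}  total {0,6}
L2 = {3}  total {0,3,6}
L3 = {5,7}  total {0,3,5,6,7}
L4 = {1}  total {0,1,3,5,6,7}
R = {0,1,3,5,6,7}
trace reaching 7: a·c·c

Answer: REACHABLE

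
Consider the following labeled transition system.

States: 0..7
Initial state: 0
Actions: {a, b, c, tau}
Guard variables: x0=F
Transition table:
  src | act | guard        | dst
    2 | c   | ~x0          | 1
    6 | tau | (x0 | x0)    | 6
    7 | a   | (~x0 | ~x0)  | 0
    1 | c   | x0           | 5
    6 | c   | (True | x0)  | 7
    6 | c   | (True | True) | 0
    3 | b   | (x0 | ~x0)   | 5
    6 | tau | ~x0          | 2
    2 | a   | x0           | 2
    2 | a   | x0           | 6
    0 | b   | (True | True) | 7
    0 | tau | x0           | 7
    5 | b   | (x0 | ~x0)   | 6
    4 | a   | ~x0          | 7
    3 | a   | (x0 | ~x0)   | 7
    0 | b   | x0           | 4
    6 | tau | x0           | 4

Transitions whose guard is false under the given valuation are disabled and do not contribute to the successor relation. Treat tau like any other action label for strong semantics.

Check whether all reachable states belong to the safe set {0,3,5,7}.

Answer: INVARIANT HOLDS

Trace:
Safe = {0,3,5,7}
Reachable = {0,7}
  0: ✓
  7: ✓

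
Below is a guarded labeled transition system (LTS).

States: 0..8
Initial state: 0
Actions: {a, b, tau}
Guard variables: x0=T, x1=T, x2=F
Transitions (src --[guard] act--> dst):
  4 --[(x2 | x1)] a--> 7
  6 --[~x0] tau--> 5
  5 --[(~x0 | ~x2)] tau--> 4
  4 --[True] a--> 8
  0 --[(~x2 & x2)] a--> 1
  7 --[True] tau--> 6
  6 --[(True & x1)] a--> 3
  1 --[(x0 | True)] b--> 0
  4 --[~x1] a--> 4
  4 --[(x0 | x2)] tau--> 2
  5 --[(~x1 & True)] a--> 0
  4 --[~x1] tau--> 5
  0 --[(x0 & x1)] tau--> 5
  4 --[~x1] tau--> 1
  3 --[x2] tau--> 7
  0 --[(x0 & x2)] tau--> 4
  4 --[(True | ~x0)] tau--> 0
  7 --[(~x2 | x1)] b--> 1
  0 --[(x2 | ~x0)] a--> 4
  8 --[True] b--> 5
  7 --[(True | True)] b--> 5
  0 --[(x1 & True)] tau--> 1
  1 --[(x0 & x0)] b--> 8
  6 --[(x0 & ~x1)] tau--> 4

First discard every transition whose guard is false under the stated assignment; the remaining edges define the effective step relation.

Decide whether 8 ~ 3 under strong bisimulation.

Compute ~ classes (split until stable):
  π0 = {{0,1,2,3,4,5,6,7,8}}
  π1 = {{0,5},{1,8},{2,3},{4},{6},{7}}
  π2 = {{0},{1},{2,3},{4},{5},{6},{7},{8}}
8 equivalence class(es) (converged in 3)
8∈{8}, 3∈{2,3}

Answer: NOT BISIMILAR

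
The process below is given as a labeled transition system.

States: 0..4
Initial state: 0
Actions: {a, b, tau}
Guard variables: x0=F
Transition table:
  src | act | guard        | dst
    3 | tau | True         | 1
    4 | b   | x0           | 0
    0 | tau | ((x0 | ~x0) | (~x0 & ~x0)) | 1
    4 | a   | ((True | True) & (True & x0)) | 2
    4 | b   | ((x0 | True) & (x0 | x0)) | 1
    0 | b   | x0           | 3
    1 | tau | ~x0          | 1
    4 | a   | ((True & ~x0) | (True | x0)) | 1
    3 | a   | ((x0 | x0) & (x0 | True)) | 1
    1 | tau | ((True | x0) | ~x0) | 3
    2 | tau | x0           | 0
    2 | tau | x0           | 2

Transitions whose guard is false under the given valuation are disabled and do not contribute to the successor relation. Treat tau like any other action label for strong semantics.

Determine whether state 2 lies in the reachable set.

Answer: UNREACHABLE

Working:
5 transition(s) survive guard evaluation.
depth 0: {0}
depth 1: {1}  now seen {0,1}
depth 2: {3}  now seen {0,1,3}
Reach set: {0,1,3}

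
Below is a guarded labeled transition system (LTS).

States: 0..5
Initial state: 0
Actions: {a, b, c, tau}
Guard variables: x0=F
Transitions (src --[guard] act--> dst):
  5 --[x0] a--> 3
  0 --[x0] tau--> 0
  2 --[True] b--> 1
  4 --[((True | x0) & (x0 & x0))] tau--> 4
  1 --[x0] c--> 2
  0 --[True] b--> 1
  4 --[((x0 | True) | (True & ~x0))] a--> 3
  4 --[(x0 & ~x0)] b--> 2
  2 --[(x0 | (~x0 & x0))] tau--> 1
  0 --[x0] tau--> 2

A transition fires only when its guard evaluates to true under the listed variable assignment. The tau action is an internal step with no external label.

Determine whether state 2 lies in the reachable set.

Answer: UNREACHABLE

Trace:
After dropping false guards: 3 live edges.
Layer 0: {0}
Layer 1: {1}  now seen {0,1}
R = {0,1}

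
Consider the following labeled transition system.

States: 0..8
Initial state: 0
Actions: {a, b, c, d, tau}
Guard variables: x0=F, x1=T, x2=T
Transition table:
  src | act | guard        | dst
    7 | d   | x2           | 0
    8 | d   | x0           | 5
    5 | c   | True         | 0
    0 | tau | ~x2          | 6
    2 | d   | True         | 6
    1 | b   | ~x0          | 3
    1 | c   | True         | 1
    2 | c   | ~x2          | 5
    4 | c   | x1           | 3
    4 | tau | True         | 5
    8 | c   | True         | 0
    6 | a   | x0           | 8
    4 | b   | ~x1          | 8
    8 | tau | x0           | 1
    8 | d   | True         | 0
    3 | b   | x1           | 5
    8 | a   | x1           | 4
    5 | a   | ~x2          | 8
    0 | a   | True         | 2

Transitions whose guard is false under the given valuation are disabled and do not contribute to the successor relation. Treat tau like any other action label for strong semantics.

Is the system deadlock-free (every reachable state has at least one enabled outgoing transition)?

Reach set: {0,2,6}
  0: a→2  [deg 1]
  2: d→6  [deg 1]
  6: ∅  [STUCK]
Path to 6: a·d

Answer: DEADLOCK at state 6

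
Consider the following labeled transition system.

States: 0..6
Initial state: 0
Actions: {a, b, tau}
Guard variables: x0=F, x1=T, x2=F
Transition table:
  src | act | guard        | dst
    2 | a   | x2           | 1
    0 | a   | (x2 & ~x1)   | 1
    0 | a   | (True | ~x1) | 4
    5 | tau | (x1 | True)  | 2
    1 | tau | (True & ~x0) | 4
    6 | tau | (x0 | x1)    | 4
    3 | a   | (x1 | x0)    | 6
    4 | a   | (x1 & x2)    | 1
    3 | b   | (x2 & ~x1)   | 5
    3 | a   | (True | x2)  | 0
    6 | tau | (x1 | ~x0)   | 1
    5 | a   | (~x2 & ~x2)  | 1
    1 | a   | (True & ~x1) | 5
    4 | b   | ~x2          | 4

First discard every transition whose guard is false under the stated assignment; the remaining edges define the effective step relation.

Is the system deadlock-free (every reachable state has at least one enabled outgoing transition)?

Answer: DEADLOCK-FREE

Working:
Reachable = {0,4}
  0: a→4  [1 out]
  4: b→4  [1 out]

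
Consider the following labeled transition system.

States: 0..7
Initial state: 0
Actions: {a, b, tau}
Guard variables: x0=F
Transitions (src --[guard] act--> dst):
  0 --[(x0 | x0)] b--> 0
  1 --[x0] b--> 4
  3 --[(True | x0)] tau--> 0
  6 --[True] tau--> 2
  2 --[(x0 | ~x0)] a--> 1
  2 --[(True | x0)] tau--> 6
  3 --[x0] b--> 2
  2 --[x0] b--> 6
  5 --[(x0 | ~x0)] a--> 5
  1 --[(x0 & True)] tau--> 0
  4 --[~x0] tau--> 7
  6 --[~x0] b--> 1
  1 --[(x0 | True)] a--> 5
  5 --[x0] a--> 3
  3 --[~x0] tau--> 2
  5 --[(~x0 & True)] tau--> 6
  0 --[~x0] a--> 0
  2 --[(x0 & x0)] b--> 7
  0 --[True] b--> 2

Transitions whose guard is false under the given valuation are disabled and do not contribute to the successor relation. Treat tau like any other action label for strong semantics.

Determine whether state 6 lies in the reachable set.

12 transition(s) survive guard evaluation.
L0 = {0}
L1 = {2}  now seen {0,2}
L2 = {1,6}  now seen {0,1,2,6}
L3 = {5}  now seen {0,1,2,5,6}
Reachable = {0,1,2,5,6}
witness 6: b·tau

Answer: REACHABLE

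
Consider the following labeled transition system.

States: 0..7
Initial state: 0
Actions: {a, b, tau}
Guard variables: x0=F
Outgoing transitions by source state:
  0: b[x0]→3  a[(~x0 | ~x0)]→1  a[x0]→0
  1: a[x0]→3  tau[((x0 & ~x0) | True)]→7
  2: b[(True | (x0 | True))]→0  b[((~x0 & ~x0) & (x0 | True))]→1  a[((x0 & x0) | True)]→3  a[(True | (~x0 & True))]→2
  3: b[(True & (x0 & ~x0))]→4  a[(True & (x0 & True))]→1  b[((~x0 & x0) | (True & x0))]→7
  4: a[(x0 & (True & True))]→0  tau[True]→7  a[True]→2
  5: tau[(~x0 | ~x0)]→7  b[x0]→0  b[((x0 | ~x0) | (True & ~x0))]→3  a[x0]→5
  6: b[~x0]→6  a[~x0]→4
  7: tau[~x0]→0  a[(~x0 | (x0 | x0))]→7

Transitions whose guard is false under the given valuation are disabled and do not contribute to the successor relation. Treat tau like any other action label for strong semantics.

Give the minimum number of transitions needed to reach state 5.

BFS to 5:
  Layer 0: {0}
  Layer 1: {1}
  Layer 2: {7}
5 never appears.

Answer: UNREACHABLE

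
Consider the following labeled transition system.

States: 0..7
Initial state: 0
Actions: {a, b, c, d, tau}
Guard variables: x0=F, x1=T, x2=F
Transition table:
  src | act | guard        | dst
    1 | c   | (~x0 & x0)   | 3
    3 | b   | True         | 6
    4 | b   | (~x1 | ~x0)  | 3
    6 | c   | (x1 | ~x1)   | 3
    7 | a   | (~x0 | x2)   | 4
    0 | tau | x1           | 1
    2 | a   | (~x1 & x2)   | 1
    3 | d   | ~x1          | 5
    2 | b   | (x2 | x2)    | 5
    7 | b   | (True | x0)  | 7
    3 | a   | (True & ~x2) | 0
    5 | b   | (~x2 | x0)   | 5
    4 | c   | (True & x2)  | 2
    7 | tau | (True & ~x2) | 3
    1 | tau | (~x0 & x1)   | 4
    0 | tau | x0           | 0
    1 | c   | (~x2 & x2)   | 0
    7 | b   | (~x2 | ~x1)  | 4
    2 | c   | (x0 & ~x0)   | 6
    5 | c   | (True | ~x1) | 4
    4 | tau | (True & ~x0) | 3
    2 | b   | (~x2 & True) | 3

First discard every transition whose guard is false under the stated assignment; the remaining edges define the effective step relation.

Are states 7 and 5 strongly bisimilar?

Answer: NOT BISIMILAR

Trace:
Refine partition for ~:
  π0 = {{0,1,2,3,4,5,6,7}}
  π1 = {{0,1},{2},{3},{4},{5},{6},{7}}
  π2 = {{0},{1},{2},{3},{4},{5},{6},{7}}
8 equivalence class(es) (converged in 3)
class of 7: {7}; class of 5: {5}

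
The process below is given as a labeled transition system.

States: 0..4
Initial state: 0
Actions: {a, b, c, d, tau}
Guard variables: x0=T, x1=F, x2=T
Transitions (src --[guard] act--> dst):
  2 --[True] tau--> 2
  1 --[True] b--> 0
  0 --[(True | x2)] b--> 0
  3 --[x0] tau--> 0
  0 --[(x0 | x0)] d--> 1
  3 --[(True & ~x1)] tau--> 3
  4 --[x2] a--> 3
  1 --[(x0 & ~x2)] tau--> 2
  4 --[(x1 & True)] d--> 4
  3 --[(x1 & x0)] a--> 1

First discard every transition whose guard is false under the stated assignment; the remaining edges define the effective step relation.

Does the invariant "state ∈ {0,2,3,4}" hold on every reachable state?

Allowed set {0,2,3,4}
Reachable = {0,1}
  0: ok
  1: outside
reach 1 via d — violates

Answer: INVARIANT VIOLATED at state 1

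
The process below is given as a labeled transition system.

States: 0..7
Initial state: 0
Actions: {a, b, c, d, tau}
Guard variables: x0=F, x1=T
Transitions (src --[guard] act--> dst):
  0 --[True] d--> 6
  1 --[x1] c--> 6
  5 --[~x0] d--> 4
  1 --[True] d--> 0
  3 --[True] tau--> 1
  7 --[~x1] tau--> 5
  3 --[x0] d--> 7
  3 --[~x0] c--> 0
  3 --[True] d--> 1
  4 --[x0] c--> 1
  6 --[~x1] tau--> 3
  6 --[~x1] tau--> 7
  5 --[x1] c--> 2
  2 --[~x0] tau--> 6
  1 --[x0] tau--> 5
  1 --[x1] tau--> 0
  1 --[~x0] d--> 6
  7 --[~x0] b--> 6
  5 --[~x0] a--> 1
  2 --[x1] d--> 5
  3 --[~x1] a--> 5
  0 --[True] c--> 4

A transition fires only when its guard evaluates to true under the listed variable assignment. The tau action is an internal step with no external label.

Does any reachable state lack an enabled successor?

R = {0,4,6}
  0: c→4  d→6  [2 out]
  4: ∅  [STUCK]
  6: ∅  [STUCK]
witness 4: c

Answer: DEADLOCK at state 4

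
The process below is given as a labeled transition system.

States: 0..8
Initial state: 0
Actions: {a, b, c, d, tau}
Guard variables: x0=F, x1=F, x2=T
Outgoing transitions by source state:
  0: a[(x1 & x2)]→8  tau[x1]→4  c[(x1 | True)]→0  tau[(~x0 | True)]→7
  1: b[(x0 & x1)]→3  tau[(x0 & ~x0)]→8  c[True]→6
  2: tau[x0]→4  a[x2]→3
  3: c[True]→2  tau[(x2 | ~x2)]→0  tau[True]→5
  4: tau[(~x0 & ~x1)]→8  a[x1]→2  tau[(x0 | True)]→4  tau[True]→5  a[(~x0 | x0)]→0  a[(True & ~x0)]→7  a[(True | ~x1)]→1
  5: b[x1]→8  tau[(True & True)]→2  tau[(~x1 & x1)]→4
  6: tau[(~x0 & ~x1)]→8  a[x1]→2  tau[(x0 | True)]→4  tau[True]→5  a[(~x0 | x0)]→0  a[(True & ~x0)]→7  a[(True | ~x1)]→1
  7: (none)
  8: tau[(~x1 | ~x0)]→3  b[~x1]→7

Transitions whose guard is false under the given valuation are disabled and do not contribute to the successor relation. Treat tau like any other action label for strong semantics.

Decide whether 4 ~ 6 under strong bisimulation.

Bisimulation quotient by refinement:
  π0 = {{0,1,2,3,4,5,6,7,8}}
  π1 = {{0,3},{1},{2},{4,6},{5},{7},{8}}
  π2 = {{0},{1},{2},{3},{4,6},{5},{7},{8}}
Fixed point at round 3; 8 class(es).
class of 4: {4,6}; class of 6: {4,6}

Answer: BISIMILAR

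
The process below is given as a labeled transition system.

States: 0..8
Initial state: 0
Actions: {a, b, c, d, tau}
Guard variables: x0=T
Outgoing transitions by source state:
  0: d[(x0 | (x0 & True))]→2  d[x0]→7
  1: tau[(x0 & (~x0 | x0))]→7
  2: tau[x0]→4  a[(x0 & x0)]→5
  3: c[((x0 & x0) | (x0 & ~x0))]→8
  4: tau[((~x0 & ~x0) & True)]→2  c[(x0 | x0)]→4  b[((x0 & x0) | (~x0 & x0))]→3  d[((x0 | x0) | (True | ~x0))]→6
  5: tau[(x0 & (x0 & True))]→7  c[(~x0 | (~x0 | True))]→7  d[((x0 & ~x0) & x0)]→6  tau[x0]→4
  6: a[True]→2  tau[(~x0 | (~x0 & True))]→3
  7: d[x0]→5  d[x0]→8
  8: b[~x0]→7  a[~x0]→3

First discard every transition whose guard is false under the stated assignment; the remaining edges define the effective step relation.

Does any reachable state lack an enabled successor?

Reachable = {0,2,3,4,5,6,7,8}
  0: d→2  d→7  [2 out]
  2: a→5  tau→4  [2 out]
  3: c→8  [1 out]
  4: b→3  c→4  d→6  [3 out]
  5: c→7  tau→4  tau→7  [3 out]
  6: a→2  [1 out]
  7: d→5  d→8  [2 out]
  8: ∅  [no exit]
trace reaching 8: d·d

Answer: DEADLOCK at state 8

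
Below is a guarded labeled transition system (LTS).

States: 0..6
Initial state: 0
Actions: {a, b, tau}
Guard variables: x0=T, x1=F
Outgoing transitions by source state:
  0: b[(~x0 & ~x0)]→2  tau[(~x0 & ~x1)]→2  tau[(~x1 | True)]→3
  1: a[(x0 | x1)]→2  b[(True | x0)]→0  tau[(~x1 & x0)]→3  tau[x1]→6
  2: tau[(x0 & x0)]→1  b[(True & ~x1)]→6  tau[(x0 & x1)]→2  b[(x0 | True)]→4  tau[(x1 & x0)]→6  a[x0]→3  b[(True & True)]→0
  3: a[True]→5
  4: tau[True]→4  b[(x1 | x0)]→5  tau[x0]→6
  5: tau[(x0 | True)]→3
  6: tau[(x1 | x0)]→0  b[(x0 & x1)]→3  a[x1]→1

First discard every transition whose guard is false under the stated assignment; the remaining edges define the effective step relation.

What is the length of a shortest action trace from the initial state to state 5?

Answer: 2

Analysis:
Breadth-first toward 5:
  L0 = {0}
  L1 = {3}
  L2 = {5}
depth(5)=2, e.g. tau·a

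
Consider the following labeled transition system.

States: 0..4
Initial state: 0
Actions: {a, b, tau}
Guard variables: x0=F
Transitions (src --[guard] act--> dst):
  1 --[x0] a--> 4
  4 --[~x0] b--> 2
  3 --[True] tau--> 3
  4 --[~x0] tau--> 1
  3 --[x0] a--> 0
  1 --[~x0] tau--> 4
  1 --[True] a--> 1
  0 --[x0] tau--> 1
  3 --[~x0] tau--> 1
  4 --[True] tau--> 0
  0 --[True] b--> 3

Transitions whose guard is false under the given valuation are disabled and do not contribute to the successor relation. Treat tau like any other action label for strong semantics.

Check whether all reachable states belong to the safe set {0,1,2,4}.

Answer: INVARIANT VIOLATED at state 3

Working:
Safe = {0,1,2,4}
Reachable = {0,1,2,3,4}
  0: safe
  1: safe
  2: safe
  3: ✗ unsafe
  4: safe
witness against invariant: b → 3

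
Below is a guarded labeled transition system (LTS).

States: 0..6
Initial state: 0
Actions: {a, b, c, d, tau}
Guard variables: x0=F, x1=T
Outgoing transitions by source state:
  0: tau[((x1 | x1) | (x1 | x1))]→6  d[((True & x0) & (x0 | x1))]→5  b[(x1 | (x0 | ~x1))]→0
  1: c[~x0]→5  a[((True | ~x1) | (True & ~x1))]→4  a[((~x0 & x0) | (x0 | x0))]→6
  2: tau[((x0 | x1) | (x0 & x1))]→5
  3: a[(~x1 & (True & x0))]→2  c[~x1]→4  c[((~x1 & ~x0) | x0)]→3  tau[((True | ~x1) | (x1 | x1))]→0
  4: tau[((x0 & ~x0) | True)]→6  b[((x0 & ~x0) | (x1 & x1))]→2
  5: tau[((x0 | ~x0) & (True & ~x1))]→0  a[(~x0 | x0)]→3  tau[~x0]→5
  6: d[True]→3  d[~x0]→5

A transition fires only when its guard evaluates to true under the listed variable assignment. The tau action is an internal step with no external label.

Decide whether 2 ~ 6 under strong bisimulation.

Answer: NOT BISIMILAR

Working:
Refine partition for ~:
  round 0: {{0,1,2,3,4,5,6}}
  round 1: {{0,4},{1},{2,3},{5},{6}}
  round 2: {{0},{1},{2},{3},{4},{5},{6}}
7 equivalence class(es) (converged in 3)
[2]={2}  [6]={6}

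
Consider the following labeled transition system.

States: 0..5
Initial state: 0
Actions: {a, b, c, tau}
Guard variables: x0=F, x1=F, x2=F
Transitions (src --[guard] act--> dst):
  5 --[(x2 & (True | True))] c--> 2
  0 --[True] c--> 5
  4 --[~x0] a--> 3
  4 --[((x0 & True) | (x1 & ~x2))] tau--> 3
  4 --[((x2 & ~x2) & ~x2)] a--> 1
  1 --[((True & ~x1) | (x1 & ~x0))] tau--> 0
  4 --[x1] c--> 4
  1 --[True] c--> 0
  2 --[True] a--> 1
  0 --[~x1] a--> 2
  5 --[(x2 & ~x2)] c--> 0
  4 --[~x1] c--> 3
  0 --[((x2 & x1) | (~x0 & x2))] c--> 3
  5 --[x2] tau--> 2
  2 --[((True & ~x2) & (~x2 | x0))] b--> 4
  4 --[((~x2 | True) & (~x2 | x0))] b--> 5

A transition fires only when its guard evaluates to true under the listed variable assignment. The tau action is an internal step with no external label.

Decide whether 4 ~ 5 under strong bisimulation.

Answer: NOT BISIMILAR

Trace:
Compute ~ classes (split until stable):
  π0 = {{0,1,2,3,4,5}}
  π1 = {{0},{1},{2},{3,5},{4}}
5 equivalence class(es) (converged in 2)
4∈{4}, 5∈{3,5}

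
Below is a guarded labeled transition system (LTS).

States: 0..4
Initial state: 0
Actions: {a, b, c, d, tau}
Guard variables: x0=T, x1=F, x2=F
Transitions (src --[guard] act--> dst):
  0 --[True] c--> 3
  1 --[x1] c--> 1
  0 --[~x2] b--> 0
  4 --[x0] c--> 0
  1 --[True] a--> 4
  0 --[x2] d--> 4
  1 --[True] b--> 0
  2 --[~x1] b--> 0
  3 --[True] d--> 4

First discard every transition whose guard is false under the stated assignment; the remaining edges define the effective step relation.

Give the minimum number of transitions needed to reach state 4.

Answer: 2

Working:
BFS to 4:
  Layer 0: {0}
  Layer 1: {3}
  Layer 2: {4}
first hit 4 at d=2 via c·d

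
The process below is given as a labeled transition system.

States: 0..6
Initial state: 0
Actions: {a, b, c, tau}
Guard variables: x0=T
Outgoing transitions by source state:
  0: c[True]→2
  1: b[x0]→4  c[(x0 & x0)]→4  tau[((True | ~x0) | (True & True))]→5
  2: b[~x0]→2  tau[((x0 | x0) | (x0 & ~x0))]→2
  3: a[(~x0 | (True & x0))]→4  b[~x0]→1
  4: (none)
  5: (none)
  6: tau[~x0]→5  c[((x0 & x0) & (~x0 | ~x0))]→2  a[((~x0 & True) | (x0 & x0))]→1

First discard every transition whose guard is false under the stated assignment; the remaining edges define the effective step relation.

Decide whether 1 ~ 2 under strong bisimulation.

Bisimulation quotient by refinement:
  P[0] = {{0,1,2,3,4,5,6}}
  P[1] = {{0},{1},{2},{3,6},{4,5}}
  P[2] = {{0},{1},{2},{3},{4,5},{6}}
6 equivalence class(es) (converged in 3)
1∈{1}, 2∈{2}

Answer: NOT BISIMILAR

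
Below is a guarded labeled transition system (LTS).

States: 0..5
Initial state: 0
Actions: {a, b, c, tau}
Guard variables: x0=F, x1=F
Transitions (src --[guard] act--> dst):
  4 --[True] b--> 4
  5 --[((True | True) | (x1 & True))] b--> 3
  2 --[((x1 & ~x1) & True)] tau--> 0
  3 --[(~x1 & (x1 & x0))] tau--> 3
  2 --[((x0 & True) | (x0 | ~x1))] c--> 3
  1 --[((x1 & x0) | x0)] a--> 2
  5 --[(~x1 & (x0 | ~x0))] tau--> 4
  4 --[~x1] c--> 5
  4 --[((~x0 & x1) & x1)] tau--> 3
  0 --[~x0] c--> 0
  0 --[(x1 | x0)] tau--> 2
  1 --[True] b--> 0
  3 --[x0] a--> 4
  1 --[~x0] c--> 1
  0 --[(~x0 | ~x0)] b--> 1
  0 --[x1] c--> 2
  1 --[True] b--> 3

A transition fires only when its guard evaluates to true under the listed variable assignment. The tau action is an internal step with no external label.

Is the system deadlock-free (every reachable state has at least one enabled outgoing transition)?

Answer: DEADLOCK at state 3

Analysis:
Reachable = {0,1,3}
  0: b→1  c→0  [2 out]
  1: b→0  b→3  c→1  [3 out]
  3: ∅  [no exit]
trace reaching 3: b·b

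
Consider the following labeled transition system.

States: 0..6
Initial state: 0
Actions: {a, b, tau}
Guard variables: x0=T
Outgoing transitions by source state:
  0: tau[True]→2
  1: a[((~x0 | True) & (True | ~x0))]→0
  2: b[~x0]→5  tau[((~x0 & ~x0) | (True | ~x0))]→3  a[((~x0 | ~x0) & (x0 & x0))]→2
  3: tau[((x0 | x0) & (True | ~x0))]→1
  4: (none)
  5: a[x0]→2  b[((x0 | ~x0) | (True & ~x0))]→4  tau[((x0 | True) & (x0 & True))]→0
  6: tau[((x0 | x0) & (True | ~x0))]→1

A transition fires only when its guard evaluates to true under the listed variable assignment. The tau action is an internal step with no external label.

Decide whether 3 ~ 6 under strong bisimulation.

Answer: BISIMILAR

Working:
Refine partition for ~:
  P[0] = {{0,1,2,3,4,5,6}}
  P[1] = {{0,2,3,6},{1},{4},{5}}
  P[2] = {{0,2},{1},{3,6},{4},{5}}
  P[3] = {{0},{1},{2},{3,6},{4},{5}}
stable after 4 split(s): 6 block(s)
3∈{3,6}, 6∈{3,6}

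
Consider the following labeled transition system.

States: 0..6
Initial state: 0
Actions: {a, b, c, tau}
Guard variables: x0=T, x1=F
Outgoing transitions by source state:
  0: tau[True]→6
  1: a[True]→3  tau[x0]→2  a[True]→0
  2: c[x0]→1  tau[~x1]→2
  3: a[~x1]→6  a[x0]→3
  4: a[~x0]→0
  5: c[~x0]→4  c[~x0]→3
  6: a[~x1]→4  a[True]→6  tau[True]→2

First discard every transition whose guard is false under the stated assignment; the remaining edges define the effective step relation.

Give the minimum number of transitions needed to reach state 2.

BFS to 2:
  Layer 0: {0}
  Layer 1: {6}
  Layer 2: {2,4}
depth(2)=2, e.g. tau·tau

Answer: 2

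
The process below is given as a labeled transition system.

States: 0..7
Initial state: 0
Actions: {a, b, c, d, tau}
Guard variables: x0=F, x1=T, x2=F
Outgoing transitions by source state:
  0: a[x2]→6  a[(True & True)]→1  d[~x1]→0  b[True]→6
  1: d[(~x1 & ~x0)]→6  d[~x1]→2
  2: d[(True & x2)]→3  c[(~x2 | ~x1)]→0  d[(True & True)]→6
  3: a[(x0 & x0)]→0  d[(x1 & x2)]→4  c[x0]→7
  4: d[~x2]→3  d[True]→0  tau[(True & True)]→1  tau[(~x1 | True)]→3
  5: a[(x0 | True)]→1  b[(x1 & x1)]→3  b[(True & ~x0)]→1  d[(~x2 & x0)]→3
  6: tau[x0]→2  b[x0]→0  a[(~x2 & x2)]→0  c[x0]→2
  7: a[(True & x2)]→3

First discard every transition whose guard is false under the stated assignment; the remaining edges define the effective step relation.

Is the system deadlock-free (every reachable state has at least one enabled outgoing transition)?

Answer: DEADLOCK at state 1

Analysis:
Reach set: {0,1,6}
  0: a→1  b→6  [2 out]
  1: ∅  [deadlock]
  6: ∅  [deadlock]
Path to 1: a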